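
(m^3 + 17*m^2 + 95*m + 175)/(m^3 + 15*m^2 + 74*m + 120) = (m^2 + 12*m + 35)/(m^2 + 10*m + 24)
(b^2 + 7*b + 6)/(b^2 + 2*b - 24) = (b + 1)/(b - 4)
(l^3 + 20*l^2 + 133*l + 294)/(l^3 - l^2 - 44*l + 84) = (l^2 + 13*l + 42)/(l^2 - 8*l + 12)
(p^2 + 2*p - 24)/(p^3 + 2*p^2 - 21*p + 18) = (p - 4)/(p^2 - 4*p + 3)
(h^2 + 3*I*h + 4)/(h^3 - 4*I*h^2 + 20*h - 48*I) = (h - I)/(h^2 - 8*I*h - 12)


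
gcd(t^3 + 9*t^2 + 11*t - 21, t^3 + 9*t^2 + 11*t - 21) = t^3 + 9*t^2 + 11*t - 21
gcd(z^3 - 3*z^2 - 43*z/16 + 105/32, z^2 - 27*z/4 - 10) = z + 5/4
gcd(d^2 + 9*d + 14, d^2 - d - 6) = d + 2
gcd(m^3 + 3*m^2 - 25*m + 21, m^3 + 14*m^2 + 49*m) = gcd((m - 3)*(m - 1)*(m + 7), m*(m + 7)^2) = m + 7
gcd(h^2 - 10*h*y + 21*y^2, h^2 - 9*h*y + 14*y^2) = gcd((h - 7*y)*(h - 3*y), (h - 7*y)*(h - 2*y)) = -h + 7*y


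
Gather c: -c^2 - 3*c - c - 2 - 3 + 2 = -c^2 - 4*c - 3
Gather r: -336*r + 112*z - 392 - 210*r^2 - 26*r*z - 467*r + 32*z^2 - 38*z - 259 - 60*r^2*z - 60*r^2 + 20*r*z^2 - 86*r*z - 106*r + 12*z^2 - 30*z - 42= r^2*(-60*z - 270) + r*(20*z^2 - 112*z - 909) + 44*z^2 + 44*z - 693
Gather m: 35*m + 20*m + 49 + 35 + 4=55*m + 88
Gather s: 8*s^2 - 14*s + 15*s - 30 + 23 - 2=8*s^2 + s - 9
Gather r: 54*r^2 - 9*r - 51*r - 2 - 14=54*r^2 - 60*r - 16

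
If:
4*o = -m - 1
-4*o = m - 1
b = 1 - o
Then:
No Solution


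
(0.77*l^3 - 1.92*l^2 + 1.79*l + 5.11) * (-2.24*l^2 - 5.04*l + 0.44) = -1.7248*l^5 + 0.42*l^4 + 6.006*l^3 - 21.3128*l^2 - 24.9668*l + 2.2484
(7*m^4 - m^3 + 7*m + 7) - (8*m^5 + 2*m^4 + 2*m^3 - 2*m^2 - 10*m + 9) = -8*m^5 + 5*m^4 - 3*m^3 + 2*m^2 + 17*m - 2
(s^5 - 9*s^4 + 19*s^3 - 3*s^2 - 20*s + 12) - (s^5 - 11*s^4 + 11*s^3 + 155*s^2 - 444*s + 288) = 2*s^4 + 8*s^3 - 158*s^2 + 424*s - 276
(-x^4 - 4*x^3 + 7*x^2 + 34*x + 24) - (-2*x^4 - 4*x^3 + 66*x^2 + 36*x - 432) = x^4 - 59*x^2 - 2*x + 456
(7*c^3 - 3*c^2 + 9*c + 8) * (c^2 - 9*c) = 7*c^5 - 66*c^4 + 36*c^3 - 73*c^2 - 72*c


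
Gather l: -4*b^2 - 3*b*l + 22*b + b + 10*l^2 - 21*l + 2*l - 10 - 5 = -4*b^2 + 23*b + 10*l^2 + l*(-3*b - 19) - 15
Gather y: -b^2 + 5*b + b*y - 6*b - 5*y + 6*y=-b^2 - b + y*(b + 1)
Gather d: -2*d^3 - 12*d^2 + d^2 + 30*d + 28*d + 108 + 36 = -2*d^3 - 11*d^2 + 58*d + 144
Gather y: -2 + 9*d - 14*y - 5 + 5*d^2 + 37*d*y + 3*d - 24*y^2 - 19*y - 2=5*d^2 + 12*d - 24*y^2 + y*(37*d - 33) - 9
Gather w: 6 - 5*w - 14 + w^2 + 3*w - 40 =w^2 - 2*w - 48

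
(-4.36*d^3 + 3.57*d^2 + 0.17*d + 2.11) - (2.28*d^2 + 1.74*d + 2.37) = -4.36*d^3 + 1.29*d^2 - 1.57*d - 0.26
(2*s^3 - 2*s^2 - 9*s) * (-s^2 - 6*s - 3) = -2*s^5 - 10*s^4 + 15*s^3 + 60*s^2 + 27*s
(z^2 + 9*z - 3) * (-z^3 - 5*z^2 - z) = -z^5 - 14*z^4 - 43*z^3 + 6*z^2 + 3*z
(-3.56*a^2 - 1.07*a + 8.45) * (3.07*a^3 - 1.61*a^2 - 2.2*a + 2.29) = -10.9292*a^5 + 2.4467*a^4 + 35.4962*a^3 - 19.4029*a^2 - 21.0403*a + 19.3505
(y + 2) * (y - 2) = y^2 - 4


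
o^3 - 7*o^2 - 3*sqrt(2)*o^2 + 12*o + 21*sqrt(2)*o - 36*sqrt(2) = (o - 4)*(o - 3)*(o - 3*sqrt(2))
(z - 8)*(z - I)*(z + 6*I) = z^3 - 8*z^2 + 5*I*z^2 + 6*z - 40*I*z - 48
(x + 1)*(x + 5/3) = x^2 + 8*x/3 + 5/3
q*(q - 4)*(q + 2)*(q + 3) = q^4 + q^3 - 14*q^2 - 24*q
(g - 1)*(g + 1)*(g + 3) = g^3 + 3*g^2 - g - 3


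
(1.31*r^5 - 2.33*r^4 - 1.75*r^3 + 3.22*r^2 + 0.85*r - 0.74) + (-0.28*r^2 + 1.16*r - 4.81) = 1.31*r^5 - 2.33*r^4 - 1.75*r^3 + 2.94*r^2 + 2.01*r - 5.55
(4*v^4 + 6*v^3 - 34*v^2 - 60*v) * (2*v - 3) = 8*v^5 - 86*v^3 - 18*v^2 + 180*v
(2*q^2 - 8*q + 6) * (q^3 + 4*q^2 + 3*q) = 2*q^5 - 20*q^3 + 18*q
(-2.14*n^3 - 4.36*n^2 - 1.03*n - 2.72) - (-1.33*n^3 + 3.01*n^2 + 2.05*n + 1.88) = -0.81*n^3 - 7.37*n^2 - 3.08*n - 4.6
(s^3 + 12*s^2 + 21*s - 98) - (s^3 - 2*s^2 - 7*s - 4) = 14*s^2 + 28*s - 94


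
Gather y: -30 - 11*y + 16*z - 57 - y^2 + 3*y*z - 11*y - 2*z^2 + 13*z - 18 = -y^2 + y*(3*z - 22) - 2*z^2 + 29*z - 105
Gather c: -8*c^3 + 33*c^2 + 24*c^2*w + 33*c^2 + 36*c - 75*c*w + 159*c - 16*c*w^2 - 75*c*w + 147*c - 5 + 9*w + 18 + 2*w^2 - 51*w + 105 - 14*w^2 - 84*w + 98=-8*c^3 + c^2*(24*w + 66) + c*(-16*w^2 - 150*w + 342) - 12*w^2 - 126*w + 216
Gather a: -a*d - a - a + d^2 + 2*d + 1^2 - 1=a*(-d - 2) + d^2 + 2*d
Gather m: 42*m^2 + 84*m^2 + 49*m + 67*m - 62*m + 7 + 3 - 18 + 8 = 126*m^2 + 54*m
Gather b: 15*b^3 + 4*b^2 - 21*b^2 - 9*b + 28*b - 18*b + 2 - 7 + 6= 15*b^3 - 17*b^2 + b + 1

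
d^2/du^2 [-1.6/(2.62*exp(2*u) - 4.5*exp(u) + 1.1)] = (-1.6*(5.24*exp(u) - 4.5)*(10.48*exp(u) - 9.0)*exp(u) + (16.768*exp(u) - 7.2)*(2.62*exp(2*u) - 4.5*exp(u) + 1.1))*exp(u)/(2.62*exp(2*u) - 4.5*exp(u) + 1.1)^3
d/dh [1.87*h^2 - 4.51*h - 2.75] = 3.74*h - 4.51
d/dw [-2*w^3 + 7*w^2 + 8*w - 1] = -6*w^2 + 14*w + 8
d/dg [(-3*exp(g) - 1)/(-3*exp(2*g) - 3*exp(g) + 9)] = (-(2*exp(g) + 1)*(3*exp(g) + 1)/3 + exp(2*g) + exp(g) - 3)*exp(g)/(exp(2*g) + exp(g) - 3)^2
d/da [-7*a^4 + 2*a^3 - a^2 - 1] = 2*a*(-14*a^2 + 3*a - 1)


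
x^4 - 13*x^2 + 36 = (x - 3)*(x - 2)*(x + 2)*(x + 3)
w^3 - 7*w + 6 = (w - 2)*(w - 1)*(w + 3)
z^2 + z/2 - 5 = (z - 2)*(z + 5/2)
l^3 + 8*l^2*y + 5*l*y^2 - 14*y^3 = (l - y)*(l + 2*y)*(l + 7*y)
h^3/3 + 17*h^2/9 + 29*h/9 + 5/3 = (h/3 + 1)*(h + 1)*(h + 5/3)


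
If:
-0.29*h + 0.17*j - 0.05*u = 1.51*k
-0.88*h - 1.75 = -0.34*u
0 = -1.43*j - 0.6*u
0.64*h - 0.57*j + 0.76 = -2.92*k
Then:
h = -8.61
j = 7.19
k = 3.03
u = -17.15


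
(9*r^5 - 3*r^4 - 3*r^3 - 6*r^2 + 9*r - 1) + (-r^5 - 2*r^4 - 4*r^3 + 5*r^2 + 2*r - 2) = 8*r^5 - 5*r^4 - 7*r^3 - r^2 + 11*r - 3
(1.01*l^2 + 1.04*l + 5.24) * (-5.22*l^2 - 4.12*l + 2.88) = -5.2722*l^4 - 9.59*l^3 - 28.7288*l^2 - 18.5936*l + 15.0912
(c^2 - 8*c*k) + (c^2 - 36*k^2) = 2*c^2 - 8*c*k - 36*k^2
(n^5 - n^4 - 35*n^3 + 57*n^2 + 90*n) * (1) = n^5 - n^4 - 35*n^3 + 57*n^2 + 90*n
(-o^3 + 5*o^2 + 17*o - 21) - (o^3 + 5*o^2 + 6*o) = -2*o^3 + 11*o - 21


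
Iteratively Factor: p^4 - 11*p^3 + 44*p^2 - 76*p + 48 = (p - 2)*(p^3 - 9*p^2 + 26*p - 24) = (p - 2)^2*(p^2 - 7*p + 12) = (p - 3)*(p - 2)^2*(p - 4)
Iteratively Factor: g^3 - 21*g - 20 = (g - 5)*(g^2 + 5*g + 4) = (g - 5)*(g + 4)*(g + 1)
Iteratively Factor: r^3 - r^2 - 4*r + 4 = (r - 1)*(r^2 - 4) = (r - 2)*(r - 1)*(r + 2)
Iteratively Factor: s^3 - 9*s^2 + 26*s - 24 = (s - 4)*(s^2 - 5*s + 6) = (s - 4)*(s - 2)*(s - 3)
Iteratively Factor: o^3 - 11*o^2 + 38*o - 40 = (o - 5)*(o^2 - 6*o + 8) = (o - 5)*(o - 2)*(o - 4)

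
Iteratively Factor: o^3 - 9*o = (o + 3)*(o^2 - 3*o) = o*(o + 3)*(o - 3)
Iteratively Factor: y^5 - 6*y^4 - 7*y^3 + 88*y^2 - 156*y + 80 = (y - 5)*(y^4 - y^3 - 12*y^2 + 28*y - 16) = (y - 5)*(y + 4)*(y^3 - 5*y^2 + 8*y - 4) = (y - 5)*(y - 2)*(y + 4)*(y^2 - 3*y + 2) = (y - 5)*(y - 2)*(y - 1)*(y + 4)*(y - 2)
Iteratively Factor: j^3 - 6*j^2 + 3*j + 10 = (j - 5)*(j^2 - j - 2) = (j - 5)*(j + 1)*(j - 2)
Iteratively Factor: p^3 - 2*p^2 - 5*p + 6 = (p - 3)*(p^2 + p - 2) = (p - 3)*(p + 2)*(p - 1)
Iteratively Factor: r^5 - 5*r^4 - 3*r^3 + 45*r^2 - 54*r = (r - 2)*(r^4 - 3*r^3 - 9*r^2 + 27*r) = r*(r - 2)*(r^3 - 3*r^2 - 9*r + 27) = r*(r - 2)*(r + 3)*(r^2 - 6*r + 9) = r*(r - 3)*(r - 2)*(r + 3)*(r - 3)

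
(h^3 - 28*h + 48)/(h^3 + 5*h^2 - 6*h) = (h^2 - 6*h + 8)/(h*(h - 1))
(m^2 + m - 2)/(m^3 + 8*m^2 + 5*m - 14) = 1/(m + 7)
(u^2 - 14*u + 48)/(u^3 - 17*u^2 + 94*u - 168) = (u - 8)/(u^2 - 11*u + 28)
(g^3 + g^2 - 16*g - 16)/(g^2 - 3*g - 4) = g + 4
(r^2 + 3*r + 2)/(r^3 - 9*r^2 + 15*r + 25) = (r + 2)/(r^2 - 10*r + 25)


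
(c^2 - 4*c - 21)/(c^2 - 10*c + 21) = (c + 3)/(c - 3)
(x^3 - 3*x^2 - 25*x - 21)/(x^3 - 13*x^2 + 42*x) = (x^2 + 4*x + 3)/(x*(x - 6))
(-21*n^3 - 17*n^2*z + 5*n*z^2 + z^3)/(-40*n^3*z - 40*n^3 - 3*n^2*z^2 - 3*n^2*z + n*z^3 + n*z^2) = (21*n^3 + 17*n^2*z - 5*n*z^2 - z^3)/(n*(40*n^2*z + 40*n^2 + 3*n*z^2 + 3*n*z - z^3 - z^2))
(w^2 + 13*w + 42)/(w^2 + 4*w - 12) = (w + 7)/(w - 2)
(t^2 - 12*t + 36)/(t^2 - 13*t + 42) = (t - 6)/(t - 7)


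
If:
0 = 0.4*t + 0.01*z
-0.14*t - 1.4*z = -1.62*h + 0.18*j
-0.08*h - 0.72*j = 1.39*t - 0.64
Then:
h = 0.856821646341463*z + 0.0975609756097561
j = 0.878048780487805 - 0.0469385162601626*z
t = -0.025*z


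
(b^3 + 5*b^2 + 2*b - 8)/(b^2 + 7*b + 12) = (b^2 + b - 2)/(b + 3)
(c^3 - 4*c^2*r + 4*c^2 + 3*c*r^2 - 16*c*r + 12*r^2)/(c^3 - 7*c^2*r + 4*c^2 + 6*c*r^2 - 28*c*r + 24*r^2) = (-c + 3*r)/(-c + 6*r)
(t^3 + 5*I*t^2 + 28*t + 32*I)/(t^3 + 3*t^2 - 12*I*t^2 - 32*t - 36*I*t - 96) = (t^2 + 9*I*t - 8)/(t^2 + t*(3 - 8*I) - 24*I)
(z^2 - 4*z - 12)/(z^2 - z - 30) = (z + 2)/(z + 5)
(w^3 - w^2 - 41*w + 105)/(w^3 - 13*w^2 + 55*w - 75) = (w + 7)/(w - 5)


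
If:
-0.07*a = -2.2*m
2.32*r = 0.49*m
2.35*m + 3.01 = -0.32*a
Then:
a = -7.62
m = -0.24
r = -0.05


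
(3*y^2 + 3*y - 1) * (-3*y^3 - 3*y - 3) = -9*y^5 - 9*y^4 - 6*y^3 - 18*y^2 - 6*y + 3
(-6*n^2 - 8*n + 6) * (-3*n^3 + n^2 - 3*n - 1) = 18*n^5 + 18*n^4 - 8*n^3 + 36*n^2 - 10*n - 6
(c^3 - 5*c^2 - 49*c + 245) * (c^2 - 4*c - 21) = c^5 - 9*c^4 - 50*c^3 + 546*c^2 + 49*c - 5145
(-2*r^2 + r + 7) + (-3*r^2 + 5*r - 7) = -5*r^2 + 6*r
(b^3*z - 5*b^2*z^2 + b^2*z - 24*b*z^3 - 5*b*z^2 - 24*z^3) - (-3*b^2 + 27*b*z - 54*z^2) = b^3*z - 5*b^2*z^2 + b^2*z + 3*b^2 - 24*b*z^3 - 5*b*z^2 - 27*b*z - 24*z^3 + 54*z^2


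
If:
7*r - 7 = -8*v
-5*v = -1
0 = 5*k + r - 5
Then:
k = 148/175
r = 27/35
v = 1/5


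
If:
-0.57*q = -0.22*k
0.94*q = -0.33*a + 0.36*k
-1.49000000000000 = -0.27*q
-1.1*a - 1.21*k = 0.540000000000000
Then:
No Solution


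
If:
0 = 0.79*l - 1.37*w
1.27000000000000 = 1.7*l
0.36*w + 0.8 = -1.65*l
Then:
No Solution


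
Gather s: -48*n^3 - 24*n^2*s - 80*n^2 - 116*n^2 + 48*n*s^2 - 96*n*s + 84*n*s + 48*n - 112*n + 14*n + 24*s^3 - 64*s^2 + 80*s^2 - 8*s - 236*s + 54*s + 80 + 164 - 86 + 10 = -48*n^3 - 196*n^2 - 50*n + 24*s^3 + s^2*(48*n + 16) + s*(-24*n^2 - 12*n - 190) + 168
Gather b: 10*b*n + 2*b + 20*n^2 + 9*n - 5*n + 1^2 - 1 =b*(10*n + 2) + 20*n^2 + 4*n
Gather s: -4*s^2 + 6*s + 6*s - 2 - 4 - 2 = -4*s^2 + 12*s - 8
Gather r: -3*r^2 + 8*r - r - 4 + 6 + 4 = -3*r^2 + 7*r + 6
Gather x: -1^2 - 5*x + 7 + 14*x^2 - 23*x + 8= 14*x^2 - 28*x + 14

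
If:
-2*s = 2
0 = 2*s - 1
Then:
No Solution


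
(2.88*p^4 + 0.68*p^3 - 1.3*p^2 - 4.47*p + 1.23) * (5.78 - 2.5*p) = -7.2*p^5 + 14.9464*p^4 + 7.1804*p^3 + 3.661*p^2 - 28.9116*p + 7.1094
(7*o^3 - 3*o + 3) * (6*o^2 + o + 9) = 42*o^5 + 7*o^4 + 45*o^3 + 15*o^2 - 24*o + 27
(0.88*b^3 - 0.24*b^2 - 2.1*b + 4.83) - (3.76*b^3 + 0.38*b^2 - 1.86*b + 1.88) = -2.88*b^3 - 0.62*b^2 - 0.24*b + 2.95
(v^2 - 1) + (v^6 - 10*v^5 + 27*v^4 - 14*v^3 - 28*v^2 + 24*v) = v^6 - 10*v^5 + 27*v^4 - 14*v^3 - 27*v^2 + 24*v - 1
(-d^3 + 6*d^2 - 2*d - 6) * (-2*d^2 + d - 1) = 2*d^5 - 13*d^4 + 11*d^3 + 4*d^2 - 4*d + 6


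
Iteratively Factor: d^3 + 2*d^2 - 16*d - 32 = (d + 4)*(d^2 - 2*d - 8) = (d - 4)*(d + 4)*(d + 2)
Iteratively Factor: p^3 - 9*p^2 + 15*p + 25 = (p - 5)*(p^2 - 4*p - 5) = (p - 5)^2*(p + 1)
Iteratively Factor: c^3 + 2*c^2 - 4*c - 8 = (c + 2)*(c^2 - 4) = (c + 2)^2*(c - 2)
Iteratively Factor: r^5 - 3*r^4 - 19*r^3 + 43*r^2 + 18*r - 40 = (r - 2)*(r^4 - r^3 - 21*r^2 + r + 20) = (r - 2)*(r - 1)*(r^3 - 21*r - 20) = (r - 2)*(r - 1)*(r + 4)*(r^2 - 4*r - 5) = (r - 2)*(r - 1)*(r + 1)*(r + 4)*(r - 5)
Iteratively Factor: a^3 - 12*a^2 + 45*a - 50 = (a - 5)*(a^2 - 7*a + 10) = (a - 5)*(a - 2)*(a - 5)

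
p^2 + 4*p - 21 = (p - 3)*(p + 7)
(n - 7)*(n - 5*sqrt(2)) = n^2 - 5*sqrt(2)*n - 7*n + 35*sqrt(2)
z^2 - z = z*(z - 1)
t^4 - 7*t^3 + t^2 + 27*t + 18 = (t - 6)*(t - 3)*(t + 1)^2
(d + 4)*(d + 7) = d^2 + 11*d + 28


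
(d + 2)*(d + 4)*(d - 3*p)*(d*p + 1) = d^4*p - 3*d^3*p^2 + 6*d^3*p + d^3 - 18*d^2*p^2 + 5*d^2*p + 6*d^2 - 24*d*p^2 - 18*d*p + 8*d - 24*p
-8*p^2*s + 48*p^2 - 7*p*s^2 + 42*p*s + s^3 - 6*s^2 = (-8*p + s)*(p + s)*(s - 6)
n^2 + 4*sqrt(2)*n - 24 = (n - 2*sqrt(2))*(n + 6*sqrt(2))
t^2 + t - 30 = (t - 5)*(t + 6)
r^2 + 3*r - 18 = (r - 3)*(r + 6)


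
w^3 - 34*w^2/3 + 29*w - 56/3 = (w - 8)*(w - 7/3)*(w - 1)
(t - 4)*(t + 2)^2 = t^3 - 12*t - 16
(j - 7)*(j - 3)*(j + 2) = j^3 - 8*j^2 + j + 42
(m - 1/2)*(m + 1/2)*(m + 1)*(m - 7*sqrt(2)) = m^4 - 7*sqrt(2)*m^3 + m^3 - 7*sqrt(2)*m^2 - m^2/4 - m/4 + 7*sqrt(2)*m/4 + 7*sqrt(2)/4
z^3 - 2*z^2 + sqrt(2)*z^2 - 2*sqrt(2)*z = z*(z - 2)*(z + sqrt(2))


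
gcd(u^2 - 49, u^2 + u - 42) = u + 7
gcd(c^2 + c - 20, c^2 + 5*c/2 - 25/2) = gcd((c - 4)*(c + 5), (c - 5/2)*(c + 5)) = c + 5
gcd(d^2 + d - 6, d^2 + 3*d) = d + 3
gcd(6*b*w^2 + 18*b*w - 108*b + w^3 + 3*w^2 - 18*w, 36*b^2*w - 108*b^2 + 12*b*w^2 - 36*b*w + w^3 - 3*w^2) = 6*b*w - 18*b + w^2 - 3*w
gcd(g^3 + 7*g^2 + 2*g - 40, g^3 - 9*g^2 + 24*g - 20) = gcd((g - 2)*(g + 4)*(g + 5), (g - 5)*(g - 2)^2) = g - 2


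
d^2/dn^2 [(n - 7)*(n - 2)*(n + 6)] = 6*n - 6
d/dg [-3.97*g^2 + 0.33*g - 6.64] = 0.33 - 7.94*g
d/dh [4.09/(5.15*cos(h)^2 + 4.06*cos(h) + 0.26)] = (42.127*cos(h) + 16.6054)*sin(h)/(5.15*cos(h)^2 + 4.06*cos(h) + 0.26)^2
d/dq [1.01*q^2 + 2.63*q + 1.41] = 2.02*q + 2.63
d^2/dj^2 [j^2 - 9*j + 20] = 2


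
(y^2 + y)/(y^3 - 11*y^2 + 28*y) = (y + 1)/(y^2 - 11*y + 28)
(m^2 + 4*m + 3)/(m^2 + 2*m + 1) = (m + 3)/(m + 1)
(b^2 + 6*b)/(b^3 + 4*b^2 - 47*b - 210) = b/(b^2 - 2*b - 35)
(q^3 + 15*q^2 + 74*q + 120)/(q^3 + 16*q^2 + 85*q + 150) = (q + 4)/(q + 5)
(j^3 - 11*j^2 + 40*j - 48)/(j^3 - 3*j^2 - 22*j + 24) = (j^3 - 11*j^2 + 40*j - 48)/(j^3 - 3*j^2 - 22*j + 24)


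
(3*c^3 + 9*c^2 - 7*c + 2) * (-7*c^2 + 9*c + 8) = -21*c^5 - 36*c^4 + 154*c^3 - 5*c^2 - 38*c + 16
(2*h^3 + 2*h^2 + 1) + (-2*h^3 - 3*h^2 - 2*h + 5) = -h^2 - 2*h + 6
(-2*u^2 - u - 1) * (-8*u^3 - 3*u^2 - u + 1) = 16*u^5 + 14*u^4 + 13*u^3 + 2*u^2 - 1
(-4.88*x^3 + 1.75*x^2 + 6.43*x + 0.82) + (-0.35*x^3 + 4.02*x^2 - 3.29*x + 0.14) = -5.23*x^3 + 5.77*x^2 + 3.14*x + 0.96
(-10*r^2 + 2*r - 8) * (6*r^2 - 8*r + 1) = -60*r^4 + 92*r^3 - 74*r^2 + 66*r - 8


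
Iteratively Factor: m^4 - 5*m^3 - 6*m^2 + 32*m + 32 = (m + 1)*(m^3 - 6*m^2 + 32) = (m + 1)*(m + 2)*(m^2 - 8*m + 16) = (m - 4)*(m + 1)*(m + 2)*(m - 4)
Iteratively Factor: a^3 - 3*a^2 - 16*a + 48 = (a + 4)*(a^2 - 7*a + 12) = (a - 4)*(a + 4)*(a - 3)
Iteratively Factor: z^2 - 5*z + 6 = (z - 2)*(z - 3)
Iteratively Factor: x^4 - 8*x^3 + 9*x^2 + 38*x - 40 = (x + 2)*(x^3 - 10*x^2 + 29*x - 20) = (x - 4)*(x + 2)*(x^2 - 6*x + 5) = (x - 4)*(x - 1)*(x + 2)*(x - 5)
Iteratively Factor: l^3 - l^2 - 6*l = (l)*(l^2 - l - 6) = l*(l + 2)*(l - 3)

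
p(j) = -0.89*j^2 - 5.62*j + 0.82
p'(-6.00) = 5.06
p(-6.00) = 2.50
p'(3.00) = -10.96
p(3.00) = -24.05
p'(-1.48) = -2.99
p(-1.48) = 7.19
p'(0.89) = -7.20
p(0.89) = -4.89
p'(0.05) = -5.71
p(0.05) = 0.54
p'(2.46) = -10.00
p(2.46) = -18.39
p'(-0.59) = -4.57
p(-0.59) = 3.83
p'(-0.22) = -5.23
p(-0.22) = 2.01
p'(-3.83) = 1.20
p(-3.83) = 9.29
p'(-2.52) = -1.13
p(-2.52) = 9.33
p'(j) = -1.78*j - 5.62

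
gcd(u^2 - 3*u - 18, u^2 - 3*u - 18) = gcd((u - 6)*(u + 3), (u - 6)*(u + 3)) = u^2 - 3*u - 18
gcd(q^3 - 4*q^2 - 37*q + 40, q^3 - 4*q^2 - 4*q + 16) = 1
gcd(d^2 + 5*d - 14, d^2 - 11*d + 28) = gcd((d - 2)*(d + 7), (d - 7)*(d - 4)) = 1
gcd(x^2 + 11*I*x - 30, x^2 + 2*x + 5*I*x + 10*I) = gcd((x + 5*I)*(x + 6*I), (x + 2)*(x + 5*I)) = x + 5*I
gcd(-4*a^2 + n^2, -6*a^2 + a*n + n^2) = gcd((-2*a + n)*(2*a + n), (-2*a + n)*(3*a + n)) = 2*a - n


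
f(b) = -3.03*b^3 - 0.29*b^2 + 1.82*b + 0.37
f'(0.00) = 1.82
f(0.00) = 0.37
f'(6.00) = -328.90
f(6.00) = -653.63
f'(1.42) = -17.33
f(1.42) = -6.31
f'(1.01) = -8.04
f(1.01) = -1.21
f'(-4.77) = -202.24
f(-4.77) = 313.94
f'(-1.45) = -16.45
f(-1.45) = 6.36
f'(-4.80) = -204.83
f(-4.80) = 320.05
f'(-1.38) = -14.69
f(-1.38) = 5.27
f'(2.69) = -65.52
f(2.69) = -55.81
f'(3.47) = -109.64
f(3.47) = -123.41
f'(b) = -9.09*b^2 - 0.58*b + 1.82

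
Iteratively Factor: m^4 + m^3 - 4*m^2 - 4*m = (m)*(m^3 + m^2 - 4*m - 4) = m*(m - 2)*(m^2 + 3*m + 2) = m*(m - 2)*(m + 2)*(m + 1)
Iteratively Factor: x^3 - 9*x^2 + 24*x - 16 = (x - 4)*(x^2 - 5*x + 4) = (x - 4)^2*(x - 1)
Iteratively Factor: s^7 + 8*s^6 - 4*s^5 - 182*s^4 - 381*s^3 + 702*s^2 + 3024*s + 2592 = (s + 3)*(s^6 + 5*s^5 - 19*s^4 - 125*s^3 - 6*s^2 + 720*s + 864) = (s - 3)*(s + 3)*(s^5 + 8*s^4 + 5*s^3 - 110*s^2 - 336*s - 288) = (s - 3)*(s + 3)^2*(s^4 + 5*s^3 - 10*s^2 - 80*s - 96) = (s - 4)*(s - 3)*(s + 3)^2*(s^3 + 9*s^2 + 26*s + 24) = (s - 4)*(s - 3)*(s + 2)*(s + 3)^2*(s^2 + 7*s + 12) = (s - 4)*(s - 3)*(s + 2)*(s + 3)^2*(s + 4)*(s + 3)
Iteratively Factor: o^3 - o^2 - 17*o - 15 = (o + 1)*(o^2 - 2*o - 15) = (o + 1)*(o + 3)*(o - 5)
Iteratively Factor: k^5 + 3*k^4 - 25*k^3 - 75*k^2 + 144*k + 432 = (k + 3)*(k^4 - 25*k^2 + 144) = (k - 4)*(k + 3)*(k^3 + 4*k^2 - 9*k - 36) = (k - 4)*(k - 3)*(k + 3)*(k^2 + 7*k + 12) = (k - 4)*(k - 3)*(k + 3)*(k + 4)*(k + 3)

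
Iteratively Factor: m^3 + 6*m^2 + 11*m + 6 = (m + 2)*(m^2 + 4*m + 3) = (m + 2)*(m + 3)*(m + 1)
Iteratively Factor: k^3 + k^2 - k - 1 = (k + 1)*(k^2 - 1) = (k - 1)*(k + 1)*(k + 1)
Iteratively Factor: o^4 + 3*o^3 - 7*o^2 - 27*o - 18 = (o - 3)*(o^3 + 6*o^2 + 11*o + 6) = (o - 3)*(o + 3)*(o^2 + 3*o + 2) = (o - 3)*(o + 1)*(o + 3)*(o + 2)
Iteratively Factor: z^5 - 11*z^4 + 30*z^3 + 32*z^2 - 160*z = (z - 4)*(z^4 - 7*z^3 + 2*z^2 + 40*z) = (z - 4)^2*(z^3 - 3*z^2 - 10*z) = (z - 5)*(z - 4)^2*(z^2 + 2*z) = (z - 5)*(z - 4)^2*(z + 2)*(z)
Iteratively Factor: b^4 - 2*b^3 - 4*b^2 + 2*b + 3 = (b + 1)*(b^3 - 3*b^2 - b + 3) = (b - 3)*(b + 1)*(b^2 - 1) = (b - 3)*(b + 1)^2*(b - 1)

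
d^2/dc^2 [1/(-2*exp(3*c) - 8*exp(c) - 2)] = (-(3*exp(2*c) + 4)^2*exp(c) + (9*exp(2*c) + 4)*(exp(3*c) + 4*exp(c) + 1)/2)*exp(c)/(exp(3*c) + 4*exp(c) + 1)^3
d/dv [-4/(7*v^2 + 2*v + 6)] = 8*(7*v + 1)/(7*v^2 + 2*v + 6)^2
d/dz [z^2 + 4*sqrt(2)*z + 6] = 2*z + 4*sqrt(2)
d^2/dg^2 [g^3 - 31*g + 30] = 6*g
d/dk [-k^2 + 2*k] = 2 - 2*k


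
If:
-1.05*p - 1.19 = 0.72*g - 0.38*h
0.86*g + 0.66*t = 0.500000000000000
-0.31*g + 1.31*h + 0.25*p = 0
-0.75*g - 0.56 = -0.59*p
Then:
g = -1.10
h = -0.17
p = -0.44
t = 2.19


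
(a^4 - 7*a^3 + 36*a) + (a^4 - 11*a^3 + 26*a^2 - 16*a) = 2*a^4 - 18*a^3 + 26*a^2 + 20*a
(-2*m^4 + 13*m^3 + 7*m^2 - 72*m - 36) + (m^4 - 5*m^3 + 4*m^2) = -m^4 + 8*m^3 + 11*m^2 - 72*m - 36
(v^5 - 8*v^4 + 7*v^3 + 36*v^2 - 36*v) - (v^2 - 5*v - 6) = v^5 - 8*v^4 + 7*v^3 + 35*v^2 - 31*v + 6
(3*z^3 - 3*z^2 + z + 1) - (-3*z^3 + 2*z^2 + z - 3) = 6*z^3 - 5*z^2 + 4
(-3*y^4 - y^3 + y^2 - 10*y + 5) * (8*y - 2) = -24*y^5 - 2*y^4 + 10*y^3 - 82*y^2 + 60*y - 10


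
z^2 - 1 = (z - 1)*(z + 1)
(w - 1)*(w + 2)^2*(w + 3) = w^4 + 6*w^3 + 9*w^2 - 4*w - 12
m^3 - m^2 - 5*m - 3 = (m - 3)*(m + 1)^2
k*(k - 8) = k^2 - 8*k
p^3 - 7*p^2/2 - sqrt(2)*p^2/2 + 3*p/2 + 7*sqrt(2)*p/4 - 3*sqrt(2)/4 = (p - 3)*(p - 1/2)*(p - sqrt(2)/2)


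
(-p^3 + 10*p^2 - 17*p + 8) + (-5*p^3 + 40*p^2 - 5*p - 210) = -6*p^3 + 50*p^2 - 22*p - 202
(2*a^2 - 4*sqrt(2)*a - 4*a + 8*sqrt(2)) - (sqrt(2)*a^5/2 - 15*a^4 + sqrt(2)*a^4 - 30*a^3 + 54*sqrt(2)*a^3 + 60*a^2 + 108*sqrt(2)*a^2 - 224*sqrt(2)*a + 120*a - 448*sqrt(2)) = -sqrt(2)*a^5/2 - sqrt(2)*a^4 + 15*a^4 - 54*sqrt(2)*a^3 + 30*a^3 - 108*sqrt(2)*a^2 - 58*a^2 - 124*a + 220*sqrt(2)*a + 456*sqrt(2)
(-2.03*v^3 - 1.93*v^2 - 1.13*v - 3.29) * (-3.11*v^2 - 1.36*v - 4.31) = 6.3133*v^5 + 8.7631*v^4 + 14.8884*v^3 + 20.087*v^2 + 9.3447*v + 14.1799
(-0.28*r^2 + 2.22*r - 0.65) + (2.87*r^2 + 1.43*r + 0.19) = 2.59*r^2 + 3.65*r - 0.46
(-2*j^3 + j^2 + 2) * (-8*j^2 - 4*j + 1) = 16*j^5 - 6*j^3 - 15*j^2 - 8*j + 2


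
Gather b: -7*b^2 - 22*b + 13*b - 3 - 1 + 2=-7*b^2 - 9*b - 2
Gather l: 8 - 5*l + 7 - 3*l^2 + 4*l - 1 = -3*l^2 - l + 14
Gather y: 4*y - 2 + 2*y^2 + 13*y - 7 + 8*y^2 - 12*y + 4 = 10*y^2 + 5*y - 5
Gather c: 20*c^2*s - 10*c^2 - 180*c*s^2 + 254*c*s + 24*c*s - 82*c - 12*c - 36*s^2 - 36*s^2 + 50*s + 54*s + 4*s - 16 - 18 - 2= c^2*(20*s - 10) + c*(-180*s^2 + 278*s - 94) - 72*s^2 + 108*s - 36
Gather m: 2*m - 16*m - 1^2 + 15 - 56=-14*m - 42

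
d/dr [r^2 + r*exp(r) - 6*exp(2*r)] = r*exp(r) + 2*r - 12*exp(2*r) + exp(r)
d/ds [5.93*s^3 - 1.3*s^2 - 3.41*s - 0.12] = 17.79*s^2 - 2.6*s - 3.41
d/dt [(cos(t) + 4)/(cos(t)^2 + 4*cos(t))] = sin(t)/cos(t)^2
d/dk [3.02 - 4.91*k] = -4.91000000000000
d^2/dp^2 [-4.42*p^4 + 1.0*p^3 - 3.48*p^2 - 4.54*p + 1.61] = -53.04*p^2 + 6.0*p - 6.96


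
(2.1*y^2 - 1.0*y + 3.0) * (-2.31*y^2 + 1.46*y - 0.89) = -4.851*y^4 + 5.376*y^3 - 10.259*y^2 + 5.27*y - 2.67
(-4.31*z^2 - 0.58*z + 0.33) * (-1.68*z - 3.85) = 7.2408*z^3 + 17.5679*z^2 + 1.6786*z - 1.2705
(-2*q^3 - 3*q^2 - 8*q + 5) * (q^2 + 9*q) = -2*q^5 - 21*q^4 - 35*q^3 - 67*q^2 + 45*q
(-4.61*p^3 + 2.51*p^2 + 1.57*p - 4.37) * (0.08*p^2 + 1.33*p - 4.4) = -0.3688*p^5 - 5.9305*p^4 + 23.7479*p^3 - 9.3055*p^2 - 12.7201*p + 19.228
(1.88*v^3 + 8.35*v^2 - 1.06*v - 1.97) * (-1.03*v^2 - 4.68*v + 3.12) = -1.9364*v^5 - 17.3989*v^4 - 32.1206*v^3 + 33.0419*v^2 + 5.9124*v - 6.1464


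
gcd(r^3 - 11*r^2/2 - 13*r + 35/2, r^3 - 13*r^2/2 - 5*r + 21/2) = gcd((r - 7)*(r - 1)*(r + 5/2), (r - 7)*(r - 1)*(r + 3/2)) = r^2 - 8*r + 7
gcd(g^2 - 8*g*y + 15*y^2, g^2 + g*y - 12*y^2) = -g + 3*y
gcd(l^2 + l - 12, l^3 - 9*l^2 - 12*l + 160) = l + 4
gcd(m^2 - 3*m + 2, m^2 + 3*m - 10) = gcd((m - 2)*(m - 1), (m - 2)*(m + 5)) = m - 2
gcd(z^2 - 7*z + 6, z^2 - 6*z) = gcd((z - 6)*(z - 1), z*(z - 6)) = z - 6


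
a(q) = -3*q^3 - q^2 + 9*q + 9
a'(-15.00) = -1986.00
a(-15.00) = 9774.00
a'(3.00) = -78.00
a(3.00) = -54.00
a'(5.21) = -245.72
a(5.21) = -395.52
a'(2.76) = -65.08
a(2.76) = -36.85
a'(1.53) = -15.13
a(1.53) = 9.68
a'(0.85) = 0.80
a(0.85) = 14.09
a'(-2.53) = -43.55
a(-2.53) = 28.41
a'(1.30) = -8.81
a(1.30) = 12.42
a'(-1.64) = -11.93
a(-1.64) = 4.78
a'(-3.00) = -66.00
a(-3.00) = 54.00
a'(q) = -9*q^2 - 2*q + 9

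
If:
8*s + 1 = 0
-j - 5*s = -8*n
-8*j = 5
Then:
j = -5/8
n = -5/32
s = -1/8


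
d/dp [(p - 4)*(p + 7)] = 2*p + 3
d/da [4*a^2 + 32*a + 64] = 8*a + 32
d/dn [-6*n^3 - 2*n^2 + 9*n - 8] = -18*n^2 - 4*n + 9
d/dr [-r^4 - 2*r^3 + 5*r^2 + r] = -4*r^3 - 6*r^2 + 10*r + 1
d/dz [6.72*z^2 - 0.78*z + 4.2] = 13.44*z - 0.78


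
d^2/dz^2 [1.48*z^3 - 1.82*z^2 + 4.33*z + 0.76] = 8.88*z - 3.64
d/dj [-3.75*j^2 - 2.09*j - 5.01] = -7.5*j - 2.09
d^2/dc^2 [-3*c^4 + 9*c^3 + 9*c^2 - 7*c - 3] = -36*c^2 + 54*c + 18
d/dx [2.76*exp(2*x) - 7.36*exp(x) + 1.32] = (5.52*exp(x) - 7.36)*exp(x)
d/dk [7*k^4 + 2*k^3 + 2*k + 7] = 28*k^3 + 6*k^2 + 2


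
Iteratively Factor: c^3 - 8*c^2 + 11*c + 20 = (c - 5)*(c^2 - 3*c - 4) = (c - 5)*(c + 1)*(c - 4)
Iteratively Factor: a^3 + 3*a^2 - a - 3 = (a - 1)*(a^2 + 4*a + 3) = (a - 1)*(a + 3)*(a + 1)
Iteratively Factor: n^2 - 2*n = (n - 2)*(n)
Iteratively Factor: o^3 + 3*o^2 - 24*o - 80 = (o + 4)*(o^2 - o - 20) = (o - 5)*(o + 4)*(o + 4)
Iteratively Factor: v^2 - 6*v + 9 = (v - 3)*(v - 3)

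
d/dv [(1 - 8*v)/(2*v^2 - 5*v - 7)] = (16*v^2 - 4*v + 61)/(4*v^4 - 20*v^3 - 3*v^2 + 70*v + 49)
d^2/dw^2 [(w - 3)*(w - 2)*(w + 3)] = 6*w - 4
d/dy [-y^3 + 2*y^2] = y*(4 - 3*y)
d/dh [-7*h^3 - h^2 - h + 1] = -21*h^2 - 2*h - 1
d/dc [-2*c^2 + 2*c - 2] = 2 - 4*c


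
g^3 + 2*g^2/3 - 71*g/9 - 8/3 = (g - 8/3)*(g + 1/3)*(g + 3)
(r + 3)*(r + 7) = r^2 + 10*r + 21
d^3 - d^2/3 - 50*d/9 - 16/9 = (d - 8/3)*(d + 1/3)*(d + 2)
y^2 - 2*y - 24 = (y - 6)*(y + 4)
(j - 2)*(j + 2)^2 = j^3 + 2*j^2 - 4*j - 8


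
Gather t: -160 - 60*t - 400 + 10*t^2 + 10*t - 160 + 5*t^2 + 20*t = 15*t^2 - 30*t - 720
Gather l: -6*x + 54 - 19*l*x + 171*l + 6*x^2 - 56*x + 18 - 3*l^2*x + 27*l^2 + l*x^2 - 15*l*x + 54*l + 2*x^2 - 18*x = l^2*(27 - 3*x) + l*(x^2 - 34*x + 225) + 8*x^2 - 80*x + 72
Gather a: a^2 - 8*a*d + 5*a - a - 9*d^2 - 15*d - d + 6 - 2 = a^2 + a*(4 - 8*d) - 9*d^2 - 16*d + 4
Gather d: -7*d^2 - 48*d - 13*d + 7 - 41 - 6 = -7*d^2 - 61*d - 40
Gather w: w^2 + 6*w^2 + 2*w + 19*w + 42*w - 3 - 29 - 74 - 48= 7*w^2 + 63*w - 154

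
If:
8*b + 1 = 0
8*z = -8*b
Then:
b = -1/8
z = 1/8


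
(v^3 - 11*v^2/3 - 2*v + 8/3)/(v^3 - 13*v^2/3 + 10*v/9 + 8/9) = 3*(v + 1)/(3*v + 1)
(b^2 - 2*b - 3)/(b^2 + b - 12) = (b + 1)/(b + 4)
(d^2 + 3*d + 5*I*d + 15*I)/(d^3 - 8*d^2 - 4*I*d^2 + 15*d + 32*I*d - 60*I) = (d^2 + d*(3 + 5*I) + 15*I)/(d^3 - 4*d^2*(2 + I) + d*(15 + 32*I) - 60*I)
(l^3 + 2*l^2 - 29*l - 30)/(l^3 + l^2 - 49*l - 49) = (l^2 + l - 30)/(l^2 - 49)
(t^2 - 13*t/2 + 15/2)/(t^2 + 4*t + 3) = (2*t^2 - 13*t + 15)/(2*(t^2 + 4*t + 3))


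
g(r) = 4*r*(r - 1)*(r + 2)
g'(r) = 4*r*(r - 1) + 4*r*(r + 2) + 4*(r - 1)*(r + 2)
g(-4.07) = -170.86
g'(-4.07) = 158.22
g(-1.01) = 8.04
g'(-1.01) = -3.84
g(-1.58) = 6.85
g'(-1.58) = 9.32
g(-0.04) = 0.33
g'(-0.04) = -8.30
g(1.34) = 6.09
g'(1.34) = 24.27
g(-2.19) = -5.31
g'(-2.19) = 32.03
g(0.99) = -0.12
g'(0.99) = 11.68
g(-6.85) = -1043.19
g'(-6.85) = 500.27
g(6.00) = 960.00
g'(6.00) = 472.00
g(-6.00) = -672.00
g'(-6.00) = 376.00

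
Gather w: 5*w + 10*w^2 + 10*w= 10*w^2 + 15*w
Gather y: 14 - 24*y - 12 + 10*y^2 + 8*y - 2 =10*y^2 - 16*y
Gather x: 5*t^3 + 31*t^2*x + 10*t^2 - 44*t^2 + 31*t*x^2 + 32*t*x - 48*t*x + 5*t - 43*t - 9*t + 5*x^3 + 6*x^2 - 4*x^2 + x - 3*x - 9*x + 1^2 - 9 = 5*t^3 - 34*t^2 - 47*t + 5*x^3 + x^2*(31*t + 2) + x*(31*t^2 - 16*t - 11) - 8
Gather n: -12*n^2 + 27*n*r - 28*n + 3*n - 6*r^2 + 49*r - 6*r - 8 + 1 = -12*n^2 + n*(27*r - 25) - 6*r^2 + 43*r - 7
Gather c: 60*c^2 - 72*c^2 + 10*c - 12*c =-12*c^2 - 2*c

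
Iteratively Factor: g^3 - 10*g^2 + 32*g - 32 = (g - 2)*(g^2 - 8*g + 16) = (g - 4)*(g - 2)*(g - 4)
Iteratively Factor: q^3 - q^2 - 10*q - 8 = (q + 2)*(q^2 - 3*q - 4) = (q + 1)*(q + 2)*(q - 4)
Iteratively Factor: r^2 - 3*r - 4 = (r - 4)*(r + 1)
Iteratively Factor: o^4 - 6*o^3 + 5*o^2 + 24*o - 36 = (o - 2)*(o^3 - 4*o^2 - 3*o + 18) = (o - 2)*(o + 2)*(o^2 - 6*o + 9) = (o - 3)*(o - 2)*(o + 2)*(o - 3)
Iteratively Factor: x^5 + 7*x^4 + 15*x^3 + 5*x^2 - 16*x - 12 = (x + 1)*(x^4 + 6*x^3 + 9*x^2 - 4*x - 12) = (x + 1)*(x + 2)*(x^3 + 4*x^2 + x - 6) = (x + 1)*(x + 2)^2*(x^2 + 2*x - 3) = (x - 1)*(x + 1)*(x + 2)^2*(x + 3)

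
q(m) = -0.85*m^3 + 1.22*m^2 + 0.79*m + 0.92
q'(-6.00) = -105.65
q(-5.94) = 217.42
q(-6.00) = 223.70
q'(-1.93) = -13.42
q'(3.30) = -18.93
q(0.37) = 1.34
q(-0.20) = 0.82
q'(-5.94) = -103.68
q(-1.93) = 10.05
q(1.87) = 1.11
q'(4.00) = -30.25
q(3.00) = -8.68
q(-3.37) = 44.64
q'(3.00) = -14.84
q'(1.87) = -3.56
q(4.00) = -30.80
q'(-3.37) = -36.39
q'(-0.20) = 0.20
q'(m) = -2.55*m^2 + 2.44*m + 0.79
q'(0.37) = 1.34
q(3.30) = -13.73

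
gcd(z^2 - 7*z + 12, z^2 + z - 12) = z - 3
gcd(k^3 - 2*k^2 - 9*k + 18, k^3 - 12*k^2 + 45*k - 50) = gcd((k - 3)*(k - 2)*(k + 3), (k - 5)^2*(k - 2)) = k - 2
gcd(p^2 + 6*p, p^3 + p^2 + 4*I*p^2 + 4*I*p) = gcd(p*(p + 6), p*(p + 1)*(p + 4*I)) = p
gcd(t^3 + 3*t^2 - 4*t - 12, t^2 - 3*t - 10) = t + 2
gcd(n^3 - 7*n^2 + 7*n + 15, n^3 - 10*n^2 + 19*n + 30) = n^2 - 4*n - 5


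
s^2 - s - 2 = (s - 2)*(s + 1)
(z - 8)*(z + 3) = z^2 - 5*z - 24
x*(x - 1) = x^2 - x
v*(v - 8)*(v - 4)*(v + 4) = v^4 - 8*v^3 - 16*v^2 + 128*v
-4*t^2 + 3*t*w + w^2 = (-t + w)*(4*t + w)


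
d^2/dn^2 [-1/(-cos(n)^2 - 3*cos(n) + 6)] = (-4*sin(n)^4 + 35*sin(n)^2 - 27*cos(n)/4 - 9*cos(3*n)/4 - 1)/(-sin(n)^2 + 3*cos(n) - 5)^3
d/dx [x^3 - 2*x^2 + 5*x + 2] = 3*x^2 - 4*x + 5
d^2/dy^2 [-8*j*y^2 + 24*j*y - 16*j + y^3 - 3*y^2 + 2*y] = -16*j + 6*y - 6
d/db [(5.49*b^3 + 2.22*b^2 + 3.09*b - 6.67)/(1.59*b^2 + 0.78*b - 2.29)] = (8.7291*b^4 + 8.5644*b^3 - 40.8978*b^2 + 11.043*b - 1.8735)/(2.5281*b^4 + 2.4804*b^3 - 6.6738*b^2 - 3.5724*b + 5.2441)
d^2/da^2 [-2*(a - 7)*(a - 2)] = -4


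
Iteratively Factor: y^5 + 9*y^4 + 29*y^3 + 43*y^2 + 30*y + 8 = (y + 1)*(y^4 + 8*y^3 + 21*y^2 + 22*y + 8) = (y + 1)*(y + 2)*(y^3 + 6*y^2 + 9*y + 4) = (y + 1)*(y + 2)*(y + 4)*(y^2 + 2*y + 1) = (y + 1)^2*(y + 2)*(y + 4)*(y + 1)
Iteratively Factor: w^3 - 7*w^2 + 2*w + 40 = (w - 5)*(w^2 - 2*w - 8) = (w - 5)*(w - 4)*(w + 2)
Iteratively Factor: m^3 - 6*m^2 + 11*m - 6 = (m - 1)*(m^2 - 5*m + 6) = (m - 2)*(m - 1)*(m - 3)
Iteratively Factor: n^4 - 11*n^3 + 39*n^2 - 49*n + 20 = (n - 1)*(n^3 - 10*n^2 + 29*n - 20) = (n - 4)*(n - 1)*(n^2 - 6*n + 5) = (n - 4)*(n - 1)^2*(n - 5)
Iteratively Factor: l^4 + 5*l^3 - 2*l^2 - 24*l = (l + 3)*(l^3 + 2*l^2 - 8*l) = l*(l + 3)*(l^2 + 2*l - 8) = l*(l + 3)*(l + 4)*(l - 2)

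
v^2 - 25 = (v - 5)*(v + 5)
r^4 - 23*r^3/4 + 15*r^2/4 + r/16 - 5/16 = (r - 5)*(r - 1/2)^2*(r + 1/4)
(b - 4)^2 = b^2 - 8*b + 16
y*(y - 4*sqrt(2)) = y^2 - 4*sqrt(2)*y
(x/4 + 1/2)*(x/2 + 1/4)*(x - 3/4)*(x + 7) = x^4/8 + 35*x^3/32 + 91*x^2/64 - 55*x/64 - 21/32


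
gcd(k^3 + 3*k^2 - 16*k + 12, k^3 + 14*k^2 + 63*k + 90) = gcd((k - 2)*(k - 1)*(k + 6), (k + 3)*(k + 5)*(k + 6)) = k + 6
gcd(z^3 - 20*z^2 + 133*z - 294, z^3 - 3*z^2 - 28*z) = z - 7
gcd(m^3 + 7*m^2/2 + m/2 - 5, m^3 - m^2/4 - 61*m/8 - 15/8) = m + 5/2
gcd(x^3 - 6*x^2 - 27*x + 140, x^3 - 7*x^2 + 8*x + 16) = x - 4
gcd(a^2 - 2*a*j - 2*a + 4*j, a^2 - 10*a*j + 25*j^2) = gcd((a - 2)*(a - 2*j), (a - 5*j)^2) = 1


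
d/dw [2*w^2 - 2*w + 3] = 4*w - 2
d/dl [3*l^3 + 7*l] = 9*l^2 + 7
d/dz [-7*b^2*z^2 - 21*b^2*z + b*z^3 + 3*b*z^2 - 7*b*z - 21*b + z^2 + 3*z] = -14*b^2*z - 21*b^2 + 3*b*z^2 + 6*b*z - 7*b + 2*z + 3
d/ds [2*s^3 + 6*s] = 6*s^2 + 6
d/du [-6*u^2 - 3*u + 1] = -12*u - 3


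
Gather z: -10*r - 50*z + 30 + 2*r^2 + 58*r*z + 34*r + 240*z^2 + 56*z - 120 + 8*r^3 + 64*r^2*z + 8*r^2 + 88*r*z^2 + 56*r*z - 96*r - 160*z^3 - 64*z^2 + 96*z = 8*r^3 + 10*r^2 - 72*r - 160*z^3 + z^2*(88*r + 176) + z*(64*r^2 + 114*r + 102) - 90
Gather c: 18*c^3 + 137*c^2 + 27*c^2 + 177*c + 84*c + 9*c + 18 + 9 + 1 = 18*c^3 + 164*c^2 + 270*c + 28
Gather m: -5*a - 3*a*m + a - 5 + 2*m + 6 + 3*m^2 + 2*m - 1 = -4*a + 3*m^2 + m*(4 - 3*a)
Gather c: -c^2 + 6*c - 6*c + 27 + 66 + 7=100 - c^2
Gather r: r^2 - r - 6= r^2 - r - 6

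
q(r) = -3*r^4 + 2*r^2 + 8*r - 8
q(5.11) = -1960.42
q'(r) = -12*r^3 + 4*r + 8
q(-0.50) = -11.69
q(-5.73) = -3222.17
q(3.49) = -400.78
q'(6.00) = -2560.00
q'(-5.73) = 2242.67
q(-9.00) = -19601.00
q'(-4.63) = 1180.51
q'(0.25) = 8.81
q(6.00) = -3776.00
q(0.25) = -5.89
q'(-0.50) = 7.50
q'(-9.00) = 8720.00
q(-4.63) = -1380.79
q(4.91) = -1664.11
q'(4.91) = -1392.81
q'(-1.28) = 28.05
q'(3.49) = -488.14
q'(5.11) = -1572.75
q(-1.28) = -23.02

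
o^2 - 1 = (o - 1)*(o + 1)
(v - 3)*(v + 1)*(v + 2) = v^3 - 7*v - 6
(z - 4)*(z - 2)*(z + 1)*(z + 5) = z^4 - 23*z^2 + 18*z + 40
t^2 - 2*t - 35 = (t - 7)*(t + 5)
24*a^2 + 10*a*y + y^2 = (4*a + y)*(6*a + y)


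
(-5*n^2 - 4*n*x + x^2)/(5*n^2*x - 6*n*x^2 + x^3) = (n + x)/(x*(-n + x))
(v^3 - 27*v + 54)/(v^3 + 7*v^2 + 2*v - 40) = (v^3 - 27*v + 54)/(v^3 + 7*v^2 + 2*v - 40)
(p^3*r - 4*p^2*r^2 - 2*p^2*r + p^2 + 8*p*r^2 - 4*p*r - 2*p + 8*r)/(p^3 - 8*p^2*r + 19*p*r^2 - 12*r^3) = (p^2*r - 2*p*r + p - 2)/(p^2 - 4*p*r + 3*r^2)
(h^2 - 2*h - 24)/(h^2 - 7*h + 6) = (h + 4)/(h - 1)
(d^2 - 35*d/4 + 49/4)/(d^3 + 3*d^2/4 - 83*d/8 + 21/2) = 2*(d - 7)/(2*d^2 + 5*d - 12)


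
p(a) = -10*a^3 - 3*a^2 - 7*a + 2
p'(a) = -30*a^2 - 6*a - 7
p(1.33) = -36.14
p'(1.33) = -68.05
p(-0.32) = 4.26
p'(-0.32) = -8.15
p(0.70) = -7.80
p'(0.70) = -25.90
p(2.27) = -146.32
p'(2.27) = -175.21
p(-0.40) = 4.96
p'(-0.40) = -9.40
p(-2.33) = 128.52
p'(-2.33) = -155.89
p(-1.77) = 60.44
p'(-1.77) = -90.37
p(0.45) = -2.67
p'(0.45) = -15.78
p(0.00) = 2.00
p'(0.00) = -7.00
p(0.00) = 2.00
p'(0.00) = -7.00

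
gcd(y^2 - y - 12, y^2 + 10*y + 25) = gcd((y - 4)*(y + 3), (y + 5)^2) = 1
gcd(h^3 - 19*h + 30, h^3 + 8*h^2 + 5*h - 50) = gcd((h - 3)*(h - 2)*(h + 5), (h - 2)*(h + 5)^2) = h^2 + 3*h - 10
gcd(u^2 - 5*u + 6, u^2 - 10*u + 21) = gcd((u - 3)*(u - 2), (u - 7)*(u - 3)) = u - 3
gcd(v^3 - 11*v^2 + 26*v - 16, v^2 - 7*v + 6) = v - 1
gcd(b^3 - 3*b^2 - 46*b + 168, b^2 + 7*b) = b + 7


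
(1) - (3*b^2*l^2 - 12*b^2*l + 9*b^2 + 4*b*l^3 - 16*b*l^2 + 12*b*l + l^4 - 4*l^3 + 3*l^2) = -3*b^2*l^2 + 12*b^2*l - 9*b^2 - 4*b*l^3 + 16*b*l^2 - 12*b*l - l^4 + 4*l^3 - 3*l^2 + 1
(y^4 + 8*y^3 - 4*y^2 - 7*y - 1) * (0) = 0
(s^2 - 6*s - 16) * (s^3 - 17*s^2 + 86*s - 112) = s^5 - 23*s^4 + 172*s^3 - 356*s^2 - 704*s + 1792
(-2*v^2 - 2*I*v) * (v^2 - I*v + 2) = -2*v^4 - 6*v^2 - 4*I*v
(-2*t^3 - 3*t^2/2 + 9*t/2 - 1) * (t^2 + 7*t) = -2*t^5 - 31*t^4/2 - 6*t^3 + 61*t^2/2 - 7*t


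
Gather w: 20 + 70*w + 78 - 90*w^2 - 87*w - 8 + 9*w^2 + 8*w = -81*w^2 - 9*w + 90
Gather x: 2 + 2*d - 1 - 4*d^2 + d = -4*d^2 + 3*d + 1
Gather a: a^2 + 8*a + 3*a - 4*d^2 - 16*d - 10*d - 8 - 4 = a^2 + 11*a - 4*d^2 - 26*d - 12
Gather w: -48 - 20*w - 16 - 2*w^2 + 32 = -2*w^2 - 20*w - 32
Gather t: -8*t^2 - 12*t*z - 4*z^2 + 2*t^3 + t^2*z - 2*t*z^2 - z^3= 2*t^3 + t^2*(z - 8) + t*(-2*z^2 - 12*z) - z^3 - 4*z^2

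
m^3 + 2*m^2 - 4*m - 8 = (m - 2)*(m + 2)^2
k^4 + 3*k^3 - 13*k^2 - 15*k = k*(k - 3)*(k + 1)*(k + 5)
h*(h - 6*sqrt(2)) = h^2 - 6*sqrt(2)*h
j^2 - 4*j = j*(j - 4)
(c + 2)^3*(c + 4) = c^4 + 10*c^3 + 36*c^2 + 56*c + 32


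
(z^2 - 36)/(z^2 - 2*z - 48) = (z - 6)/(z - 8)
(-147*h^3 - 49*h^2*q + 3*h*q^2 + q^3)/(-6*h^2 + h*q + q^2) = (-49*h^2 + q^2)/(-2*h + q)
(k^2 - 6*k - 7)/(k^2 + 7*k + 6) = (k - 7)/(k + 6)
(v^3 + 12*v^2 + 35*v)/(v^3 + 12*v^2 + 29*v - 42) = v*(v + 5)/(v^2 + 5*v - 6)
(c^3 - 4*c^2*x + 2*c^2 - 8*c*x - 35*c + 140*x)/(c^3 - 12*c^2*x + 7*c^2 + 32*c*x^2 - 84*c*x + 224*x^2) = (5 - c)/(-c + 8*x)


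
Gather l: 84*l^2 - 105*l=84*l^2 - 105*l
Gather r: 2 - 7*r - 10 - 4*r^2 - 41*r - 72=-4*r^2 - 48*r - 80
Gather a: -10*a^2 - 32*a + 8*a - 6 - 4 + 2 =-10*a^2 - 24*a - 8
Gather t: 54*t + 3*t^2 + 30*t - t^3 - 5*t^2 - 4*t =-t^3 - 2*t^2 + 80*t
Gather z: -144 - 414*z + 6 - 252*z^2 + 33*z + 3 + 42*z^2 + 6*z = -210*z^2 - 375*z - 135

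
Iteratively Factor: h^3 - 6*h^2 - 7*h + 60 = (h + 3)*(h^2 - 9*h + 20) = (h - 5)*(h + 3)*(h - 4)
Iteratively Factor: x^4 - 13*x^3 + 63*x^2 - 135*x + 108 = (x - 3)*(x^3 - 10*x^2 + 33*x - 36) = (x - 3)^2*(x^2 - 7*x + 12) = (x - 3)^3*(x - 4)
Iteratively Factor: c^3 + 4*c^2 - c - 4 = (c - 1)*(c^2 + 5*c + 4) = (c - 1)*(c + 4)*(c + 1)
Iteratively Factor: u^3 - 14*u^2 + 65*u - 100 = (u - 4)*(u^2 - 10*u + 25) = (u - 5)*(u - 4)*(u - 5)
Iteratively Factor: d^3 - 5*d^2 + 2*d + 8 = (d + 1)*(d^2 - 6*d + 8) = (d - 4)*(d + 1)*(d - 2)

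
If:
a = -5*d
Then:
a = -5*d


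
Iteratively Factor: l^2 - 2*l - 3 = (l + 1)*(l - 3)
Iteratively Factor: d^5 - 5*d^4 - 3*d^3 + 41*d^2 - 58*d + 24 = (d - 1)*(d^4 - 4*d^3 - 7*d^2 + 34*d - 24) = (d - 2)*(d - 1)*(d^3 - 2*d^2 - 11*d + 12) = (d - 2)*(d - 1)^2*(d^2 - d - 12) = (d - 2)*(d - 1)^2*(d + 3)*(d - 4)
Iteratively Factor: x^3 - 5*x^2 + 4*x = (x - 4)*(x^2 - x) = (x - 4)*(x - 1)*(x)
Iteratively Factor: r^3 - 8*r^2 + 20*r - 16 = (r - 4)*(r^2 - 4*r + 4) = (r - 4)*(r - 2)*(r - 2)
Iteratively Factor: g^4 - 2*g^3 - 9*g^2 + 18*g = (g - 2)*(g^3 - 9*g) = (g - 3)*(g - 2)*(g^2 + 3*g) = g*(g - 3)*(g - 2)*(g + 3)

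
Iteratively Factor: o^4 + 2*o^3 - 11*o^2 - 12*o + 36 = (o + 3)*(o^3 - o^2 - 8*o + 12) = (o - 2)*(o + 3)*(o^2 + o - 6) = (o - 2)*(o + 3)^2*(o - 2)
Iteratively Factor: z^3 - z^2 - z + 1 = (z + 1)*(z^2 - 2*z + 1) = (z - 1)*(z + 1)*(z - 1)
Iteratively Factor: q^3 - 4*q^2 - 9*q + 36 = (q - 4)*(q^2 - 9) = (q - 4)*(q + 3)*(q - 3)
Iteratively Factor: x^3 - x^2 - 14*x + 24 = (x - 2)*(x^2 + x - 12) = (x - 3)*(x - 2)*(x + 4)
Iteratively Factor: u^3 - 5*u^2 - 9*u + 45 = (u - 5)*(u^2 - 9) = (u - 5)*(u + 3)*(u - 3)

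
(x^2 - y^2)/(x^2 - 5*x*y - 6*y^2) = (x - y)/(x - 6*y)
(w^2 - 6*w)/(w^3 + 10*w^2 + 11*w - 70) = w*(w - 6)/(w^3 + 10*w^2 + 11*w - 70)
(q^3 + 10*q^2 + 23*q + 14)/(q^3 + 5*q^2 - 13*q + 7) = (q^2 + 3*q + 2)/(q^2 - 2*q + 1)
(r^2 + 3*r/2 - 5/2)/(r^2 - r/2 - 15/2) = (r - 1)/(r - 3)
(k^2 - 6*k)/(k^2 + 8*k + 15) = k*(k - 6)/(k^2 + 8*k + 15)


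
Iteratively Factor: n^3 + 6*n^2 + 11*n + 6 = (n + 3)*(n^2 + 3*n + 2) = (n + 2)*(n + 3)*(n + 1)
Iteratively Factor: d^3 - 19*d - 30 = (d - 5)*(d^2 + 5*d + 6) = (d - 5)*(d + 3)*(d + 2)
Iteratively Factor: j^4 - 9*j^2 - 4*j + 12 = (j - 3)*(j^3 + 3*j^2 - 4) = (j - 3)*(j + 2)*(j^2 + j - 2) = (j - 3)*(j + 2)^2*(j - 1)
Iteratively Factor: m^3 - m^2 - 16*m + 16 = (m + 4)*(m^2 - 5*m + 4) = (m - 1)*(m + 4)*(m - 4)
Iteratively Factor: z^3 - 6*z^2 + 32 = (z - 4)*(z^2 - 2*z - 8) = (z - 4)*(z + 2)*(z - 4)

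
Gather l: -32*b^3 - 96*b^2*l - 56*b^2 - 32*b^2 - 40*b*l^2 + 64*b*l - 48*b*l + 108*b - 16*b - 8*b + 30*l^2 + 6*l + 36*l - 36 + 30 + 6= -32*b^3 - 88*b^2 + 84*b + l^2*(30 - 40*b) + l*(-96*b^2 + 16*b + 42)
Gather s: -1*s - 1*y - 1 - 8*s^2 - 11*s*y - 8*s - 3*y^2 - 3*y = -8*s^2 + s*(-11*y - 9) - 3*y^2 - 4*y - 1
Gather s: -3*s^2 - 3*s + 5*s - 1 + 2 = -3*s^2 + 2*s + 1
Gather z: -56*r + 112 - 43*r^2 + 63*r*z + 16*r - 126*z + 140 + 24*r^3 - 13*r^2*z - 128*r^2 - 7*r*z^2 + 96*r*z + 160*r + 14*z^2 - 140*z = 24*r^3 - 171*r^2 + 120*r + z^2*(14 - 7*r) + z*(-13*r^2 + 159*r - 266) + 252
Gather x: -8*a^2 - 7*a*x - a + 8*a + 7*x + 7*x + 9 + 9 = -8*a^2 + 7*a + x*(14 - 7*a) + 18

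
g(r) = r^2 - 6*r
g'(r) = 2*r - 6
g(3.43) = -8.82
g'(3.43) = 0.86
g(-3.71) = 36.02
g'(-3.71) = -13.42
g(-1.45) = 10.80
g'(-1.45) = -8.90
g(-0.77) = 5.21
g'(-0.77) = -7.54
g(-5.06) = 55.96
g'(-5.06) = -16.12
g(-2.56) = 21.91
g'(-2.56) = -11.12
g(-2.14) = 17.42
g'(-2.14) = -10.28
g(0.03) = -0.18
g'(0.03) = -5.94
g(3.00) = -9.00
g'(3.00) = 0.00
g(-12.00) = 216.00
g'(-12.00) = -30.00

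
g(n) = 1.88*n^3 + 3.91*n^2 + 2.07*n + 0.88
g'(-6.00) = 158.19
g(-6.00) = -276.86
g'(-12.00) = 720.39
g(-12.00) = -2709.56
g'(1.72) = 32.21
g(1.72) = 25.57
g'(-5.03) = 105.43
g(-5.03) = -149.86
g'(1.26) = 20.88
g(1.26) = 13.46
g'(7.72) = 398.58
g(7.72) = 1114.88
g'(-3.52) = 44.43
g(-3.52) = -39.95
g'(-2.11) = 10.68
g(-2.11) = -3.74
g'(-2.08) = 10.21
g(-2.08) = -3.43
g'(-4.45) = 78.96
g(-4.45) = -96.57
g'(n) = 5.64*n^2 + 7.82*n + 2.07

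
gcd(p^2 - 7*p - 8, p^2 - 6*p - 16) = p - 8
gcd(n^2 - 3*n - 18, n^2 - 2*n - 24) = n - 6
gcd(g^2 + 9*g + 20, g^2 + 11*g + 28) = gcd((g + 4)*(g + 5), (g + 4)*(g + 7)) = g + 4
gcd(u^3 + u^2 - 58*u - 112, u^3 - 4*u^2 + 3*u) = 1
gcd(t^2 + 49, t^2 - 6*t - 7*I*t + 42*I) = t - 7*I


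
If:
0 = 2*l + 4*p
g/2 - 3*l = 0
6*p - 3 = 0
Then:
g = -6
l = -1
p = 1/2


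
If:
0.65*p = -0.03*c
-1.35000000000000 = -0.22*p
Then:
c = -132.95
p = 6.14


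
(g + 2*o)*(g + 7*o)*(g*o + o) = g^3*o + 9*g^2*o^2 + g^2*o + 14*g*o^3 + 9*g*o^2 + 14*o^3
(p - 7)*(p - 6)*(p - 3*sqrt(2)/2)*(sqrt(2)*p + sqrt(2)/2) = sqrt(2)*p^4 - 25*sqrt(2)*p^3/2 - 3*p^3 + 75*p^2/2 + 71*sqrt(2)*p^2/2 - 213*p/2 + 21*sqrt(2)*p - 63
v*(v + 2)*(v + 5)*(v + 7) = v^4 + 14*v^3 + 59*v^2 + 70*v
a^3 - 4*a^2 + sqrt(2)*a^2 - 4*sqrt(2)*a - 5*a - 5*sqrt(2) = (a - 5)*(a + 1)*(a + sqrt(2))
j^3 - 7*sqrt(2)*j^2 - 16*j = j*(j - 8*sqrt(2))*(j + sqrt(2))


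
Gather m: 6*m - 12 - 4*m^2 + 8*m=-4*m^2 + 14*m - 12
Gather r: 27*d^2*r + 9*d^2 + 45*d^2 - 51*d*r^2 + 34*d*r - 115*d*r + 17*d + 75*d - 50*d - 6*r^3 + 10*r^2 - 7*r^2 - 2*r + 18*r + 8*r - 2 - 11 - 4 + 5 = 54*d^2 + 42*d - 6*r^3 + r^2*(3 - 51*d) + r*(27*d^2 - 81*d + 24) - 12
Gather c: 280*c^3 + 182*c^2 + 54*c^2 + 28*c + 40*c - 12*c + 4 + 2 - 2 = 280*c^3 + 236*c^2 + 56*c + 4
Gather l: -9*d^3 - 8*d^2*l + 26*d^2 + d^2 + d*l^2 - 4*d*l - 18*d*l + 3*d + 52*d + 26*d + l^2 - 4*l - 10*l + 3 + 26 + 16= -9*d^3 + 27*d^2 + 81*d + l^2*(d + 1) + l*(-8*d^2 - 22*d - 14) + 45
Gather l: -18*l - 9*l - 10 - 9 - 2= -27*l - 21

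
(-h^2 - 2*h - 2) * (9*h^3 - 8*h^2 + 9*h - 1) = -9*h^5 - 10*h^4 - 11*h^3 - h^2 - 16*h + 2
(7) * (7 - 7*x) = 49 - 49*x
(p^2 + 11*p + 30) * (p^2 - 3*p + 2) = p^4 + 8*p^3 - p^2 - 68*p + 60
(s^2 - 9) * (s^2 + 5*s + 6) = s^4 + 5*s^3 - 3*s^2 - 45*s - 54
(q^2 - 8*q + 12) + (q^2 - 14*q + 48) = 2*q^2 - 22*q + 60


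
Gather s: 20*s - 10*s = 10*s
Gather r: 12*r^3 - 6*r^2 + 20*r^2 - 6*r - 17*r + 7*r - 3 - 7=12*r^3 + 14*r^2 - 16*r - 10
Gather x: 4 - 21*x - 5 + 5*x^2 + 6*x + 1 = 5*x^2 - 15*x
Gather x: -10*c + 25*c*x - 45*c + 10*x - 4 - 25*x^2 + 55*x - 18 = -55*c - 25*x^2 + x*(25*c + 65) - 22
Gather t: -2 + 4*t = 4*t - 2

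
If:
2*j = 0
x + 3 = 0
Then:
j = 0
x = -3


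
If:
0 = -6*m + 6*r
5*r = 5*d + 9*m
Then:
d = -4*r/5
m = r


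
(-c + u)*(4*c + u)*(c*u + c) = -4*c^3*u - 4*c^3 + 3*c^2*u^2 + 3*c^2*u + c*u^3 + c*u^2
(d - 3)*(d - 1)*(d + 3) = d^3 - d^2 - 9*d + 9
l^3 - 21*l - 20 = (l - 5)*(l + 1)*(l + 4)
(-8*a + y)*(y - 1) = -8*a*y + 8*a + y^2 - y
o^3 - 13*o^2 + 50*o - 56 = (o - 7)*(o - 4)*(o - 2)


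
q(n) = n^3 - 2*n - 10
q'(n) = 3*n^2 - 2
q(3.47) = 24.84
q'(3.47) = 34.12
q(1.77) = -7.99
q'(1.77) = 7.40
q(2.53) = 1.13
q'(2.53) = 17.20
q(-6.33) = -250.98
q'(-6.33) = 118.21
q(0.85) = -11.09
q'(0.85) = 0.17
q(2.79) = 6.14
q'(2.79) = 21.35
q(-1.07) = -9.09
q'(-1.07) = 1.43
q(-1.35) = -9.76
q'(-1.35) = 3.47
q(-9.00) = -721.00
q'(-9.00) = 241.00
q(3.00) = 11.00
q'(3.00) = 25.00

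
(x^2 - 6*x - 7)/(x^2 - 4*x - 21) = (x + 1)/(x + 3)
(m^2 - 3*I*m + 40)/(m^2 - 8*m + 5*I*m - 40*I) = (m - 8*I)/(m - 8)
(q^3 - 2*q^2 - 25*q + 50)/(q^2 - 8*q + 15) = (q^2 + 3*q - 10)/(q - 3)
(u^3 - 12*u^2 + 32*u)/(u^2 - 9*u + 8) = u*(u - 4)/(u - 1)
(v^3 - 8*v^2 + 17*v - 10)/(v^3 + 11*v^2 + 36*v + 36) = (v^3 - 8*v^2 + 17*v - 10)/(v^3 + 11*v^2 + 36*v + 36)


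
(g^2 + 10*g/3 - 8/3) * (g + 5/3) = g^3 + 5*g^2 + 26*g/9 - 40/9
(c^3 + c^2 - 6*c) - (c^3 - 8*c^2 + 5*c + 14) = 9*c^2 - 11*c - 14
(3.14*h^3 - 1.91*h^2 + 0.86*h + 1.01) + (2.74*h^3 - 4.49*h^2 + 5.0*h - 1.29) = 5.88*h^3 - 6.4*h^2 + 5.86*h - 0.28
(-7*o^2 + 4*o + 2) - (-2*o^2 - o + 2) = -5*o^2 + 5*o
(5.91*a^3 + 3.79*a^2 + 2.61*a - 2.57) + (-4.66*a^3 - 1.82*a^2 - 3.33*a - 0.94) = 1.25*a^3 + 1.97*a^2 - 0.72*a - 3.51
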